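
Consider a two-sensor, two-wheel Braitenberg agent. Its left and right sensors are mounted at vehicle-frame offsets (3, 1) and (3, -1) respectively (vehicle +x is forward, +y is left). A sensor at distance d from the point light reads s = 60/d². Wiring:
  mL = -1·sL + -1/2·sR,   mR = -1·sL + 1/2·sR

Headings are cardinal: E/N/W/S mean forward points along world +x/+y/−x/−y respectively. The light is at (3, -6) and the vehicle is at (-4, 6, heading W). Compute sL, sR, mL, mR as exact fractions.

60/221 60/269 -22770/59449 -9510/59449

left sensor world pos  = (-7, 5); dL² = 221
right sensor world pos = (-7, 7); dR² = 269
sL = 60/221 = 60/221
sR = 60/269 = 60/269
mL = -1·sL + -1/2·sR = -22770/59449
mR = -1·sL + 1/2·sR = -9510/59449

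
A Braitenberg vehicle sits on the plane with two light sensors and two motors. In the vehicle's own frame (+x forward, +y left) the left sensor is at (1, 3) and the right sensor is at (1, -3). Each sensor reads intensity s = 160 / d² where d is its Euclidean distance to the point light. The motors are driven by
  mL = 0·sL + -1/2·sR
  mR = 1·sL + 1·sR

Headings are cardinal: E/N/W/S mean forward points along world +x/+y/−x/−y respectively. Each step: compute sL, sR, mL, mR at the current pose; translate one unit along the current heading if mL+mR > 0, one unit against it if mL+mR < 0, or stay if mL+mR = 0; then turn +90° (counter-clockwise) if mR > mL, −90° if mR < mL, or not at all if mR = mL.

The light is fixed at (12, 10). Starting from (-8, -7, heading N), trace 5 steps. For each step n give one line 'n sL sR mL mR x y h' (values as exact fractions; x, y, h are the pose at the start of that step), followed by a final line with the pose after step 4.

n=0: pose=(-8,-7,N); sL=32/157, sR=32/109; mL=-16/109, mR=8512/17113; mL+mR=6000/17113 → advance +1; mR−mL=11024/17113 → turn +1·90°
n=1: pose=(-8,-6,W); sL=80/401, sR=16/61; mL=-8/61, mR=11296/24461; mL+mR=8088/24461 → advance +1; mR−mL=14504/24461 → turn +1·90°
n=2: pose=(-9,-6,S); sL=160/613, sR=32/173; mL=-16/173, mR=47296/106049; mL+mR=37488/106049 → advance +1; mR−mL=57104/106049 → turn +1·90°
n=3: pose=(-9,-7,E); sL=40/149, sR=1/5; mL=-1/10, mR=349/745; mL+mR=549/1490 → advance +1; mR−mL=847/1490 → turn +1·90°
n=4: pose=(-8,-7,N); sL=32/157, sR=32/109; mL=-16/109, mR=8512/17113; mL+mR=6000/17113 → advance +1; mR−mL=11024/17113 → turn +1·90°

0 32/157 32/109 -16/109 8512/17113 -8 -7 N
1 80/401 16/61 -8/61 11296/24461 -8 -6 W
2 160/613 32/173 -16/173 47296/106049 -9 -6 S
3 40/149 1/5 -1/10 349/745 -9 -7 E
4 32/157 32/109 -16/109 8512/17113 -8 -7 N
final -8 -6 W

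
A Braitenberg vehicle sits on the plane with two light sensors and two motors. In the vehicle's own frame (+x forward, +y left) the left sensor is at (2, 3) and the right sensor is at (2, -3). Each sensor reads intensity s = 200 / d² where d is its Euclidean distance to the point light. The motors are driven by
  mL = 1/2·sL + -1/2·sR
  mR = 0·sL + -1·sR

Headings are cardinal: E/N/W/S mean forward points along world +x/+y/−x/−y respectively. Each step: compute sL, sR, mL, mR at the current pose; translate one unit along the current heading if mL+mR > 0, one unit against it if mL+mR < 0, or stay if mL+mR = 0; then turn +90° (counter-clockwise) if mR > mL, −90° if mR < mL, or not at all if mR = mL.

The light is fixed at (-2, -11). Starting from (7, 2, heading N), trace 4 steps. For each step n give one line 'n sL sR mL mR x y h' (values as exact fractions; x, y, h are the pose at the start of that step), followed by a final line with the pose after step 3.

n=0: pose=(7,2,N); sL=200/261, sR=200/369; mL=400/3567, mR=-200/369; mL+mR=-4600/10701 → advance -1; mR−mL=-7000/10701 → turn -1·90°
n=1: pose=(7,1,E); sL=100/173, sR=100/101; mL=-3600/17473, mR=-100/101; mL+mR=-20900/17473 → advance -1; mR−mL=-13700/17473 → turn -1·90°
n=2: pose=(6,1,S); sL=200/221, sR=8/5; mL=-384/1105, mR=-8/5; mL+mR=-2152/1105 → advance -1; mR−mL=-1384/1105 → turn -1·90°
n=3: pose=(6,2,W); sL=25/17, sR=50/73; mL=975/2482, mR=-50/73; mL+mR=-725/2482 → advance -1; mR−mL=-2675/2482 → turn -1·90°

0 200/261 200/369 400/3567 -200/369 7 2 N
1 100/173 100/101 -3600/17473 -100/101 7 1 E
2 200/221 8/5 -384/1105 -8/5 6 1 S
3 25/17 50/73 975/2482 -50/73 6 2 W
final 7 2 N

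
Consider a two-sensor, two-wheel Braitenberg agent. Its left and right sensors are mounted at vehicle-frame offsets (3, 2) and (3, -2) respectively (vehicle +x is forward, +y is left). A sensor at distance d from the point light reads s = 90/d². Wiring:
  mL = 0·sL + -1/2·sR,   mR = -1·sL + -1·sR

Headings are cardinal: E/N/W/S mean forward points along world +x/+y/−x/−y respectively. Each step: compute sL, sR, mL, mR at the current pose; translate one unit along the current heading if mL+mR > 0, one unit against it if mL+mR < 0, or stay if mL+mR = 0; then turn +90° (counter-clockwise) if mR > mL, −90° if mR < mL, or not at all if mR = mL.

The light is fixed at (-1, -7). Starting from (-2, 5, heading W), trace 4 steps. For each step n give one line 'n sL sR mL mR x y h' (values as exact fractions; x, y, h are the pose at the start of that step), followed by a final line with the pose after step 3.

0 45/58 45/106 -45/212 -1845/1537 -2 5 W
1 90/229 90/229 -45/229 -180/229 -1 5 N
2 45/89 1 -1/2 -134/89 -1 4 E
3 18/13 90/73 -45/73 -2484/949 -2 4 S
final -2 5 W

n=0: pose=(-2,5,W); sL=45/58, sR=45/106; mL=-45/212, mR=-1845/1537; mL+mR=-8685/6148 → advance -1; mR−mL=-6075/6148 → turn -1·90°
n=1: pose=(-1,5,N); sL=90/229, sR=90/229; mL=-45/229, mR=-180/229; mL+mR=-225/229 → advance -1; mR−mL=-135/229 → turn -1·90°
n=2: pose=(-1,4,E); sL=45/89, sR=1; mL=-1/2, mR=-134/89; mL+mR=-357/178 → advance -1; mR−mL=-179/178 → turn -1·90°
n=3: pose=(-2,4,S); sL=18/13, sR=90/73; mL=-45/73, mR=-2484/949; mL+mR=-3069/949 → advance -1; mR−mL=-1899/949 → turn -1·90°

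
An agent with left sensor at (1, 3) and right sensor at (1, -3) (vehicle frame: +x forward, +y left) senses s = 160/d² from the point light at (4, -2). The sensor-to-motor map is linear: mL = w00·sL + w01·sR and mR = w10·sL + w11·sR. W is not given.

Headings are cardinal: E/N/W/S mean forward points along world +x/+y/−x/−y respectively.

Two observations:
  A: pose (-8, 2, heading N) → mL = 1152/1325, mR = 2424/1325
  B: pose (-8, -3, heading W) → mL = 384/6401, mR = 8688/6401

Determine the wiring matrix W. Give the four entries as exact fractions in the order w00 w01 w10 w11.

obs A: pose=(-8,2,N) → sL=16/25, sR=80/53, mL=1152/1325, mR=2424/1325
obs B: pose=(-8,-3,W) → sL=32/37, sR=160/173, mL=384/6401, mR=8688/6401
sensor matrix S = [[16/25, 80/53], [32/37, 160/173]]; det S = -1210368/1696265
solve [mL_A; mL_B] = S·[w00; w01] and [mR_A; mR_B] = S·[w10; w11]:
  w00 = -1, w01 = 1, w10 = 1/2, w11 = 1

-1 1 1/2 1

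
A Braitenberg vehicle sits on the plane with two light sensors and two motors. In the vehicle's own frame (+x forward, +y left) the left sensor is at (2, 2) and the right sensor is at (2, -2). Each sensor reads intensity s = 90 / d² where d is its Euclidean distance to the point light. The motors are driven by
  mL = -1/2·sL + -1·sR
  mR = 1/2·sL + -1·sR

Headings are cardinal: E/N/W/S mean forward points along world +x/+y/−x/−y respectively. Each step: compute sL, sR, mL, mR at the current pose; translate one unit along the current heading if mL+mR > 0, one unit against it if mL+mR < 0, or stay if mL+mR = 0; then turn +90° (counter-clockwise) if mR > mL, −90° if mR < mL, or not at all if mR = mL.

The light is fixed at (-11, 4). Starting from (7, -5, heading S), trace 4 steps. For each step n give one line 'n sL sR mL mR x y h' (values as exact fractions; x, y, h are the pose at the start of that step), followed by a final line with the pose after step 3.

0 90/521 90/377 -63855/196417 -29925/196417 7 -5 S
1 45/218 9/50 -3087/10900 -837/10900 7 -4 E
2 10/29 90/397 -4595/11513 -625/11513 6 -4 N
3 45/173 45/137 -21735/47402 -9405/47402 6 -5 W
final 7 -5 S

n=0: pose=(7,-5,S); sL=90/521, sR=90/377; mL=-63855/196417, mR=-29925/196417; mL+mR=-180/377 → advance -1; mR−mL=90/521 → turn +1·90°
n=1: pose=(7,-4,E); sL=45/218, sR=9/50; mL=-3087/10900, mR=-837/10900; mL+mR=-9/25 → advance -1; mR−mL=45/218 → turn +1·90°
n=2: pose=(6,-4,N); sL=10/29, sR=90/397; mL=-4595/11513, mR=-625/11513; mL+mR=-180/397 → advance -1; mR−mL=10/29 → turn +1·90°
n=3: pose=(6,-5,W); sL=45/173, sR=45/137; mL=-21735/47402, mR=-9405/47402; mL+mR=-90/137 → advance -1; mR−mL=45/173 → turn +1·90°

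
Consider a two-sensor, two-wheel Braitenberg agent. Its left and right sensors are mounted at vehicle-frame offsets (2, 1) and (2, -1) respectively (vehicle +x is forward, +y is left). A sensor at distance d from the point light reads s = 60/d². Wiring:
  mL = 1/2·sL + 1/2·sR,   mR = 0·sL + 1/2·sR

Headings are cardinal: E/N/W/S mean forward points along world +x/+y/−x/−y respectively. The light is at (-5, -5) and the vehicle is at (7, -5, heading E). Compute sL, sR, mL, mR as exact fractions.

left sensor world pos  = (9, -4); dL² = 197
right sensor world pos = (9, -6); dR² = 197
sL = 60/197 = 60/197
sR = 60/197 = 60/197
mL = 1/2·sL + 1/2·sR = 60/197
mR = 0·sL + 1/2·sR = 30/197

60/197 60/197 60/197 30/197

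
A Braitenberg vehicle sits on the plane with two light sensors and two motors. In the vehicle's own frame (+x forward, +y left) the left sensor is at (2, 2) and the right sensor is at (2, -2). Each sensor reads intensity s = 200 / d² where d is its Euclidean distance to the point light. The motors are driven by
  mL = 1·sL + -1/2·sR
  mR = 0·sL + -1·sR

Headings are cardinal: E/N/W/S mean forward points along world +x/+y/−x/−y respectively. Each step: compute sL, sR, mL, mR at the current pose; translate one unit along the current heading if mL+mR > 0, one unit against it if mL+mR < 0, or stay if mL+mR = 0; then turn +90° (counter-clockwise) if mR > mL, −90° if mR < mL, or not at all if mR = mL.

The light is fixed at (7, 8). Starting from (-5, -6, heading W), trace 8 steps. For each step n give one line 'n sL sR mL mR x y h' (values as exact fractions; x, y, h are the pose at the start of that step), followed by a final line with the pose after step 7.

n=0: pose=(-5,-6,W); sL=50/113, sR=10/17; mL=285/1921, mR=-10/17; mL+mR=-845/1921 → advance -1; mR−mL=-1415/1921 → turn -1·90°
n=1: pose=(-4,-6,N); sL=200/313, sR=8/9; mL=548/2817, mR=-8/9; mL+mR=-652/939 → advance -1; mR−mL=-3052/2817 → turn -1·90°
n=2: pose=(-4,-7,E); sL=4/5, sR=20/37; mL=98/185, mR=-20/37; mL+mR=-2/185 → advance -1; mR−mL=-198/185 → turn -1·90°
n=3: pose=(-5,-7,S); sL=200/389, sR=40/97; mL=11620/37733, mR=-40/97; mL+mR=-3940/37733 → advance -1; mR−mL=-27180/37733 → turn -1·90°
n=4: pose=(-5,-6,W); sL=50/113, sR=10/17; mL=285/1921, mR=-10/17; mL+mR=-845/1921 → advance -1; mR−mL=-1415/1921 → turn -1·90°
n=5: pose=(-4,-6,N); sL=200/313, sR=8/9; mL=548/2817, mR=-8/9; mL+mR=-652/939 → advance -1; mR−mL=-3052/2817 → turn -1·90°
n=6: pose=(-4,-7,E); sL=4/5, sR=20/37; mL=98/185, mR=-20/37; mL+mR=-2/185 → advance -1; mR−mL=-198/185 → turn -1·90°
n=7: pose=(-5,-7,S); sL=200/389, sR=40/97; mL=11620/37733, mR=-40/97; mL+mR=-3940/37733 → advance -1; mR−mL=-27180/37733 → turn -1·90°

0 50/113 10/17 285/1921 -10/17 -5 -6 W
1 200/313 8/9 548/2817 -8/9 -4 -6 N
2 4/5 20/37 98/185 -20/37 -4 -7 E
3 200/389 40/97 11620/37733 -40/97 -5 -7 S
4 50/113 10/17 285/1921 -10/17 -5 -6 W
5 200/313 8/9 548/2817 -8/9 -4 -6 N
6 4/5 20/37 98/185 -20/37 -4 -7 E
7 200/389 40/97 11620/37733 -40/97 -5 -7 S
final -5 -6 W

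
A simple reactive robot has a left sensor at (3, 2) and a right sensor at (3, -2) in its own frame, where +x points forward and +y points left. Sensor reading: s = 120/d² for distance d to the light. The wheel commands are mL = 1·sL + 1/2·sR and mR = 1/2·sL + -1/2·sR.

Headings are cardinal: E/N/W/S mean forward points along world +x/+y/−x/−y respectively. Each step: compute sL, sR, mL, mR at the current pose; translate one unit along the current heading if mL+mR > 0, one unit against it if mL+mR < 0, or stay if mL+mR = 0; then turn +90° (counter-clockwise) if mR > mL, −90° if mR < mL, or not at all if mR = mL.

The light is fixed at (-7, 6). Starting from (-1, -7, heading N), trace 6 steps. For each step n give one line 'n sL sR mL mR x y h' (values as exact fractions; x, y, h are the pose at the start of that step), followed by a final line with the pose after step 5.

0 30/29 30/41 1665/1189 180/1189 -1 -7 N
1 120/181 120/277 44100/50137 5760/50137 -1 -6 E
2 20/51 12/25 806/1275 -56/1275 0 -6 S
3 120/241 120/137 30900/33017 -6240/33017 0 -7 W
4 30/29 30/41 1665/1189 180/1189 -1 -7 N
5 120/181 120/277 44100/50137 5760/50137 -1 -6 E
final 0 -6 S

n=0: pose=(-1,-7,N); sL=30/29, sR=30/41; mL=1665/1189, mR=180/1189; mL+mR=45/29 → advance +1; mR−mL=-1485/1189 → turn -1·90°
n=1: pose=(-1,-6,E); sL=120/181, sR=120/277; mL=44100/50137, mR=5760/50137; mL+mR=180/181 → advance +1; mR−mL=-38340/50137 → turn -1·90°
n=2: pose=(0,-6,S); sL=20/51, sR=12/25; mL=806/1275, mR=-56/1275; mL+mR=10/17 → advance +1; mR−mL=-862/1275 → turn -1·90°
n=3: pose=(0,-7,W); sL=120/241, sR=120/137; mL=30900/33017, mR=-6240/33017; mL+mR=180/241 → advance +1; mR−mL=-37140/33017 → turn -1·90°
n=4: pose=(-1,-7,N); sL=30/29, sR=30/41; mL=1665/1189, mR=180/1189; mL+mR=45/29 → advance +1; mR−mL=-1485/1189 → turn -1·90°
n=5: pose=(-1,-6,E); sL=120/181, sR=120/277; mL=44100/50137, mR=5760/50137; mL+mR=180/181 → advance +1; mR−mL=-38340/50137 → turn -1·90°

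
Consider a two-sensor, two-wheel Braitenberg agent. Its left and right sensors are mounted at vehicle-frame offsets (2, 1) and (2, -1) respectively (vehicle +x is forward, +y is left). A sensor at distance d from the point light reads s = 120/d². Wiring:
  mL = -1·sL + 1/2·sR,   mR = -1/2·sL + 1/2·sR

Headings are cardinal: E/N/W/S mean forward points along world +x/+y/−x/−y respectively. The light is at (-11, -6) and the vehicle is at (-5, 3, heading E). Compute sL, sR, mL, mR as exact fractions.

30/41 15/16 -345/1312 135/1312

left sensor world pos  = (-3, 4); dL² = 164
right sensor world pos = (-3, 2); dR² = 128
sL = 120/164 = 30/41
sR = 120/128 = 15/16
mL = -1·sL + 1/2·sR = -345/1312
mR = -1/2·sL + 1/2·sR = 135/1312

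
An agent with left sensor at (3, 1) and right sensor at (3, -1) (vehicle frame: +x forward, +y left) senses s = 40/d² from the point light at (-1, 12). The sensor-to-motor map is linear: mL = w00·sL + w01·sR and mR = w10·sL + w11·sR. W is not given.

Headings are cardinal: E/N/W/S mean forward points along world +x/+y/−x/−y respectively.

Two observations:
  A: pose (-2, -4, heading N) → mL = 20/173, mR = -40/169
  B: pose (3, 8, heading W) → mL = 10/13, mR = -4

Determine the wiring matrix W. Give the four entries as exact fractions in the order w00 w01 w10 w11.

1/2 0 0 -1

obs A: pose=(-2,-4,N) → sL=40/173, sR=40/169, mL=20/173, mR=-40/169
obs B: pose=(3,8,W) → sL=20/13, sR=4, mL=10/13, mR=-4
sensor matrix S = [[40/173, 40/169], [20/13, 4]]; det S = 213120/380081
solve [mL_A; mL_B] = S·[w00; w01] and [mR_A; mR_B] = S·[w10; w11]:
  w00 = 1/2, w01 = 0, w10 = 0, w11 = -1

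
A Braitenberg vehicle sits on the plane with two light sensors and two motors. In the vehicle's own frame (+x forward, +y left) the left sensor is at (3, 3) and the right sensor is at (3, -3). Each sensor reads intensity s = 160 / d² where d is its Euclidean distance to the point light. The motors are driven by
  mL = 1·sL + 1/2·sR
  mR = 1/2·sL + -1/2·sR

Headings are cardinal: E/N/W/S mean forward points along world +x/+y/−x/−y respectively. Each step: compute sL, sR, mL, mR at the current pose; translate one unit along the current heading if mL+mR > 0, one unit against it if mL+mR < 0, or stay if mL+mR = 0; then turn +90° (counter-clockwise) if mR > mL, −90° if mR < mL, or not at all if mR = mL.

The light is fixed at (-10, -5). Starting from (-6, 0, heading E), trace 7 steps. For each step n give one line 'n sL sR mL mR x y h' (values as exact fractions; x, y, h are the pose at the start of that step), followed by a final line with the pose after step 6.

0 160/113 160/53 17520/5989 -4800/5989 -6 0 E
1 40/17 20 210/17 -150/17 -5 0 S
2 32 160/53 1776/53 768/53 -5 -1 W
3 16/5 80/49 984/245 192/245 -6 -1 N
4 160/113 160/53 17520/5989 -4800/5989 -6 0 E
5 40/17 20 210/17 -150/17 -5 0 S
6 32 160/53 1776/53 768/53 -5 -1 W
final -6 -1 N

n=0: pose=(-6,0,E); sL=160/113, sR=160/53; mL=17520/5989, mR=-4800/5989; mL+mR=240/113 → advance +1; mR−mL=-22320/5989 → turn -1·90°
n=1: pose=(-5,0,S); sL=40/17, sR=20; mL=210/17, mR=-150/17; mL+mR=60/17 → advance +1; mR−mL=-360/17 → turn -1·90°
n=2: pose=(-5,-1,W); sL=32, sR=160/53; mL=1776/53, mR=768/53; mL+mR=48 → advance +1; mR−mL=-1008/53 → turn -1·90°
n=3: pose=(-6,-1,N); sL=16/5, sR=80/49; mL=984/245, mR=192/245; mL+mR=24/5 → advance +1; mR−mL=-792/245 → turn -1·90°
n=4: pose=(-6,0,E); sL=160/113, sR=160/53; mL=17520/5989, mR=-4800/5989; mL+mR=240/113 → advance +1; mR−mL=-22320/5989 → turn -1·90°
n=5: pose=(-5,0,S); sL=40/17, sR=20; mL=210/17, mR=-150/17; mL+mR=60/17 → advance +1; mR−mL=-360/17 → turn -1·90°
n=6: pose=(-5,-1,W); sL=32, sR=160/53; mL=1776/53, mR=768/53; mL+mR=48 → advance +1; mR−mL=-1008/53 → turn -1·90°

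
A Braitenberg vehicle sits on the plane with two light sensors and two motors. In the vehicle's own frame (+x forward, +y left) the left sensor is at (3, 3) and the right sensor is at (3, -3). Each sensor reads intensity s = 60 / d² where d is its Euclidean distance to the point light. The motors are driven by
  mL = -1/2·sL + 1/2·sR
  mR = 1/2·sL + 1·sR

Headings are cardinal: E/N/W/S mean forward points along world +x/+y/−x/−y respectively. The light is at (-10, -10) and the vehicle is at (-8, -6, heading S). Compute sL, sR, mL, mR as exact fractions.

30/13 30 180/13 405/13

left sensor world pos  = (-5, -9); dL² = 26
right sensor world pos = (-11, -9); dR² = 2
sL = 60/26 = 30/13
sR = 60/2 = 30
mL = -1/2·sL + 1/2·sR = 180/13
mR = 1/2·sL + 1·sR = 405/13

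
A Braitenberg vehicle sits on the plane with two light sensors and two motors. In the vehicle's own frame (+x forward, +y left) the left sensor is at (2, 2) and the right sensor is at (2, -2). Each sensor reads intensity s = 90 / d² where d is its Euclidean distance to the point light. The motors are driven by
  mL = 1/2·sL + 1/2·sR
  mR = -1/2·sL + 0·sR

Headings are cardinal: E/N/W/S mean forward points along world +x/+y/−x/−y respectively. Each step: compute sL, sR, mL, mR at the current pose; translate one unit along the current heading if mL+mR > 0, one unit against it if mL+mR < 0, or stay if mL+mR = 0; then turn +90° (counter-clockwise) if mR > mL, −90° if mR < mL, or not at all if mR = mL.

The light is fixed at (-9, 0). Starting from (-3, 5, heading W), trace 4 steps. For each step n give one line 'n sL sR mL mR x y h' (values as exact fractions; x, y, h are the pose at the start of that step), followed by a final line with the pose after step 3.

n=0: pose=(-3,5,W); sL=18/5, sR=18/13; mL=162/65, mR=-9/5; mL+mR=9/13 → advance +1; mR−mL=-279/65 → turn -1·90°
n=1: pose=(-4,5,N); sL=45/29, sR=45/49; mL=1755/1421, mR=-45/58; mL+mR=45/98 → advance +1; mR−mL=-5715/2842 → turn -1·90°
n=2: pose=(-4,6,E); sL=90/113, sR=18/13; mL=1602/1469, mR=-45/113; mL+mR=9/13 → advance +1; mR−mL=-2187/1469 → turn -1·90°
n=3: pose=(-3,6,S); sL=9/8, sR=45/16; mL=63/32, mR=-9/16; mL+mR=45/32 → advance +1; mR−mL=-81/32 → turn -1·90°

0 18/5 18/13 162/65 -9/5 -3 5 W
1 45/29 45/49 1755/1421 -45/58 -4 5 N
2 90/113 18/13 1602/1469 -45/113 -4 6 E
3 9/8 45/16 63/32 -9/16 -3 6 S
final -3 5 W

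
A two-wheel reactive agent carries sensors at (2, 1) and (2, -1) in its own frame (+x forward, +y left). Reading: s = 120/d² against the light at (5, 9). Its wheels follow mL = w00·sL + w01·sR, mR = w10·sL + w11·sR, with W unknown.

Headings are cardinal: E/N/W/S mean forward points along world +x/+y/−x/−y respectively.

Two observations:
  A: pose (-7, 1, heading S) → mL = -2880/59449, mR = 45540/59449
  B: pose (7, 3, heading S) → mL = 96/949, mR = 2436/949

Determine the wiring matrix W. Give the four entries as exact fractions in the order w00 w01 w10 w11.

-1/2 1/2 1 1/2

obs A: pose=(-7,1,S) → sL=120/221, sR=120/269, mL=-2880/59449, mR=45540/59449
obs B: pose=(7,3,S) → sL=120/73, sR=24/13, mL=96/949, mR=2436/949
sensor matrix S = [[120/221, 120/269], [120/73, 24/13]]; det S = 15183360/56417101
solve [mL_A; mL_B] = S·[w00; w01] and [mR_A; mR_B] = S·[w10; w11]:
  w00 = -1/2, w01 = 1/2, w10 = 1, w11 = 1/2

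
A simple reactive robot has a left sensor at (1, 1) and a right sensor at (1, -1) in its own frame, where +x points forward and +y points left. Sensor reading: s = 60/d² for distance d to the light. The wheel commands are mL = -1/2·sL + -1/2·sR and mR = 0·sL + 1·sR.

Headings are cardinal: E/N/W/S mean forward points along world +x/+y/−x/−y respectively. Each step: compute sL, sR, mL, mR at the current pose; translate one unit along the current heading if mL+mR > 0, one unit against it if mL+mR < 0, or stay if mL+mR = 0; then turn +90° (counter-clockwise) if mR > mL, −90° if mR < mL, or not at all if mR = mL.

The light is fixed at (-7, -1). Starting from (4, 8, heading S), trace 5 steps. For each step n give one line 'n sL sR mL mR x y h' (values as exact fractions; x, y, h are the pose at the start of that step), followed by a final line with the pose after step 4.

n=0: pose=(4,8,S); sL=15/52, sR=15/41; mL=-1395/4264, mR=15/41; mL+mR=165/4264 → advance +1; mR−mL=2955/4264 → turn +1·90°
n=1: pose=(4,7,E); sL=4/15, sR=60/193; mL=-836/2895, mR=60/193; mL+mR=64/2895 → advance +1; mR−mL=1736/2895 → turn +1·90°
n=2: pose=(5,7,N); sL=30/101, sR=6/25; mL=-678/2525, mR=6/25; mL+mR=-72/2525 → advance -1; mR−mL=1284/2525 → turn +1·90°
n=3: pose=(5,6,W); sL=60/157, sR=12/37; mL=-2052/5809, mR=12/37; mL+mR=-168/5809 → advance -1; mR−mL=3936/5809 → turn +1·90°
n=4: pose=(6,6,S); sL=15/58, sR=1/3; mL=-103/348, mR=1/3; mL+mR=13/348 → advance +1; mR−mL=73/116 → turn +1·90°

0 15/52 15/41 -1395/4264 15/41 4 8 S
1 4/15 60/193 -836/2895 60/193 4 7 E
2 30/101 6/25 -678/2525 6/25 5 7 N
3 60/157 12/37 -2052/5809 12/37 5 6 W
4 15/58 1/3 -103/348 1/3 6 6 S
final 6 5 E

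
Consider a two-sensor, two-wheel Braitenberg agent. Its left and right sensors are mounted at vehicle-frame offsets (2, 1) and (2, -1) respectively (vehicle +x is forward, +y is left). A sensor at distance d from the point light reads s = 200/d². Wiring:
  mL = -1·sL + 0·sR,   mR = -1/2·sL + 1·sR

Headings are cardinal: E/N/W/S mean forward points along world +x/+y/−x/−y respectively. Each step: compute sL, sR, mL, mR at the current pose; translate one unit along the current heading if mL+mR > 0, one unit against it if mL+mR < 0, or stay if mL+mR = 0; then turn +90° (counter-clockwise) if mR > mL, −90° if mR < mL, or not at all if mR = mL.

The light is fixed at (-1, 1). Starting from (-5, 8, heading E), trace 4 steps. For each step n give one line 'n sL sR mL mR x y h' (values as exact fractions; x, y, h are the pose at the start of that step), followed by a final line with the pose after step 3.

0 50/17 5 -50/17 60/17 -5 8 E
1 200/97 40/17 -200/97 2180/1649 -4 8 N
2 4 100/37 -4 26/37 -4 7 W
3 200/17 8 -200/17 36/17 -3 7 S
final -3 8 E

n=0: pose=(-5,8,E); sL=50/17, sR=5; mL=-50/17, mR=60/17; mL+mR=10/17 → advance +1; mR−mL=110/17 → turn +1·90°
n=1: pose=(-4,8,N); sL=200/97, sR=40/17; mL=-200/97, mR=2180/1649; mL+mR=-1220/1649 → advance -1; mR−mL=5580/1649 → turn +1·90°
n=2: pose=(-4,7,W); sL=4, sR=100/37; mL=-4, mR=26/37; mL+mR=-122/37 → advance -1; mR−mL=174/37 → turn +1·90°
n=3: pose=(-3,7,S); sL=200/17, sR=8; mL=-200/17, mR=36/17; mL+mR=-164/17 → advance -1; mR−mL=236/17 → turn +1·90°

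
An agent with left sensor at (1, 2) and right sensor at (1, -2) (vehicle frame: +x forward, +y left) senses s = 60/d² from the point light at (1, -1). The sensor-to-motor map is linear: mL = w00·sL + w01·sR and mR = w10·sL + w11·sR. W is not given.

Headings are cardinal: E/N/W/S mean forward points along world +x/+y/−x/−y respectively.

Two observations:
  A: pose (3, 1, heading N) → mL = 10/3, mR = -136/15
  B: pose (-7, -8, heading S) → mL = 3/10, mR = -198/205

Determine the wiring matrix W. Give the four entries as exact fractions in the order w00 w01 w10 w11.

1/2 0 -1 -1

obs A: pose=(3,1,N) → sL=20/3, sR=12/5, mL=10/3, mR=-136/15
obs B: pose=(-7,-8,S) → sL=3/5, sR=15/41, mL=3/10, mR=-198/205
sensor matrix S = [[20/3, 12/5], [3/5, 15/41]]; det S = 1024/1025
solve [mL_A; mL_B] = S·[w00; w01] and [mR_A; mR_B] = S·[w10; w11]:
  w00 = 1/2, w01 = 0, w10 = -1, w11 = -1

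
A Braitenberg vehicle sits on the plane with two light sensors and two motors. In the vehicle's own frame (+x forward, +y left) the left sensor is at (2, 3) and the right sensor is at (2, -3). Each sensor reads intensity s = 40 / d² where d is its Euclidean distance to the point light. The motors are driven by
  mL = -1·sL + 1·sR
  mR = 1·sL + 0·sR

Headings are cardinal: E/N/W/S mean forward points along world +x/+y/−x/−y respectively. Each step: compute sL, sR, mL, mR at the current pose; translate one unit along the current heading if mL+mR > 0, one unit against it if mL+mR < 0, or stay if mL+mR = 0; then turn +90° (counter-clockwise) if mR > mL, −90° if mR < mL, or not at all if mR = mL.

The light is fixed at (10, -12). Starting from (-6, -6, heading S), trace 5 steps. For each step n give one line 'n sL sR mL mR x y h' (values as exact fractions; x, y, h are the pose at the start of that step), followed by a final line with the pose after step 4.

n=0: pose=(-6,-6,S); sL=8/37, sR=40/377; mL=-1536/13949, mR=8/37; mL+mR=40/377 → advance +1; mR−mL=4552/13949 → turn +1·90°
n=1: pose=(-6,-7,E); sL=2/13, sR=1/5; mL=3/65, mR=2/13; mL+mR=1/5 → advance +1; mR−mL=7/65 → turn +1·90°
n=2: pose=(-5,-7,N); sL=40/373, sR=40/193; mL=7200/71989, mR=40/373; mL+mR=40/193 → advance +1; mR−mL=520/71989 → turn +1·90°
n=3: pose=(-5,-6,W); sL=20/149, sR=4/37; mL=-144/5513, mR=20/149; mL+mR=4/37 → advance +1; mR−mL=884/5513 → turn +1·90°
n=4: pose=(-6,-6,S); sL=8/37, sR=40/377; mL=-1536/13949, mR=8/37; mL+mR=40/377 → advance +1; mR−mL=4552/13949 → turn +1·90°

0 8/37 40/377 -1536/13949 8/37 -6 -6 S
1 2/13 1/5 3/65 2/13 -6 -7 E
2 40/373 40/193 7200/71989 40/373 -5 -7 N
3 20/149 4/37 -144/5513 20/149 -5 -6 W
4 8/37 40/377 -1536/13949 8/37 -6 -6 S
final -6 -7 E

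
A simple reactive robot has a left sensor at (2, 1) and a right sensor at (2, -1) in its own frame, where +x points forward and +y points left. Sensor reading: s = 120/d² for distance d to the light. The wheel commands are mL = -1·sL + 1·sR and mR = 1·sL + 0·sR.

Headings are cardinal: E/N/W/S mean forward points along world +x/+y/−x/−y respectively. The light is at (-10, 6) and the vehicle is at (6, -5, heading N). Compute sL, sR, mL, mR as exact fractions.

left sensor world pos  = (5, -3); dL² = 306
right sensor world pos = (7, -3); dR² = 370
sL = 120/306 = 20/51
sR = 120/370 = 12/37
mL = -1·sL + 1·sR = -128/1887
mR = 1·sL + 0·sR = 20/51

20/51 12/37 -128/1887 20/51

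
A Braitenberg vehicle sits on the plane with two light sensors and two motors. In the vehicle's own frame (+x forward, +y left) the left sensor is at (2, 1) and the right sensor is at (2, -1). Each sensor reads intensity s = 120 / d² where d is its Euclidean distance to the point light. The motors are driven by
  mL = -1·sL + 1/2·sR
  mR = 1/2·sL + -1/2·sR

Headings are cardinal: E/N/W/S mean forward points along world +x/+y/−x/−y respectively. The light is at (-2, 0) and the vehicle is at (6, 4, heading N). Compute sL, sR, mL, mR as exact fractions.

24/17 40/39 -596/663 128/663

left sensor world pos  = (5, 6); dL² = 85
right sensor world pos = (7, 6); dR² = 117
sL = 120/85 = 24/17
sR = 120/117 = 40/39
mL = -1·sL + 1/2·sR = -596/663
mR = 1/2·sL + -1/2·sR = 128/663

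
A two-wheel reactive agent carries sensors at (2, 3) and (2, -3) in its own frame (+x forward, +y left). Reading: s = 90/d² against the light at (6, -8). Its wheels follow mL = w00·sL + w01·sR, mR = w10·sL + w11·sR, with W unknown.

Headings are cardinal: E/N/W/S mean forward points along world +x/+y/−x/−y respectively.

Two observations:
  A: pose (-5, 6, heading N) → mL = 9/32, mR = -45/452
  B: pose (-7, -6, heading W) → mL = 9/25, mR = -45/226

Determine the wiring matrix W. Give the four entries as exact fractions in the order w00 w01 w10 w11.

0 1 -1/2 0

obs A: pose=(-5,6,N) → sL=45/226, sR=9/32, mL=9/32, mR=-45/452
obs B: pose=(-7,-6,W) → sL=45/113, sR=9/25, mL=9/25, mR=-45/226
sensor matrix S = [[45/226, 9/32], [45/113, 9/25]]; det S = -729/18080
solve [mL_A; mL_B] = S·[w00; w01] and [mR_A; mR_B] = S·[w10; w11]:
  w00 = 0, w01 = 1, w10 = -1/2, w11 = 0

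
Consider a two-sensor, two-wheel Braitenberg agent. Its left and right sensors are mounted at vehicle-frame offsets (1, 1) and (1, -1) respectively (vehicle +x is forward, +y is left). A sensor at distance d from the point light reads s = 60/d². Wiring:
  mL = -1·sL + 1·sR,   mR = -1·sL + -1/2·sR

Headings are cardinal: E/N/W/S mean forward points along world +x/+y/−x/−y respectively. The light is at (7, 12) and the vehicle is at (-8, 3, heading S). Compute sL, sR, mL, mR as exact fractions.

15/74 15/89 -225/6586 -945/3293

left sensor world pos  = (-7, 2); dL² = 296
right sensor world pos = (-9, 2); dR² = 356
sL = 60/296 = 15/74
sR = 60/356 = 15/89
mL = -1·sL + 1·sR = -225/6586
mR = -1·sL + -1/2·sR = -945/3293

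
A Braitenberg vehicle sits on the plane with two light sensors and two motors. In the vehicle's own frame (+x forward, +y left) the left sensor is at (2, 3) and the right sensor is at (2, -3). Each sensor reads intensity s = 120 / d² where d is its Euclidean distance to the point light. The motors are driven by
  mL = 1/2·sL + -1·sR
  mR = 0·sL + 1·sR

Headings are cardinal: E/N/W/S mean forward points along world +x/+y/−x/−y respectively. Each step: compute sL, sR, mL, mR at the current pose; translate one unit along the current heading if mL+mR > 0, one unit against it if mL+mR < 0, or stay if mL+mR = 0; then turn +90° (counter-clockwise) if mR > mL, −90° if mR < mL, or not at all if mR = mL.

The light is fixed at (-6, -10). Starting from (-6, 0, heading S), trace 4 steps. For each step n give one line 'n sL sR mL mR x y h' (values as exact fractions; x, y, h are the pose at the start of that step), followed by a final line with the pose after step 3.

0 120/73 120/73 -60/73 120/73 -6 0 S
1 30/37 3 -96/37 3 -6 -1 E
2 24/25 120/137 -1356/3425 120/137 -5 -1 N
3 12/5 12/17 42/85 12/17 -5 0 W
final -6 0 S

n=0: pose=(-6,0,S); sL=120/73, sR=120/73; mL=-60/73, mR=120/73; mL+mR=60/73 → advance +1; mR−mL=180/73 → turn +1·90°
n=1: pose=(-6,-1,E); sL=30/37, sR=3; mL=-96/37, mR=3; mL+mR=15/37 → advance +1; mR−mL=207/37 → turn +1·90°
n=2: pose=(-5,-1,N); sL=24/25, sR=120/137; mL=-1356/3425, mR=120/137; mL+mR=12/25 → advance +1; mR−mL=4356/3425 → turn +1·90°
n=3: pose=(-5,0,W); sL=12/5, sR=12/17; mL=42/85, mR=12/17; mL+mR=6/5 → advance +1; mR−mL=18/85 → turn +1·90°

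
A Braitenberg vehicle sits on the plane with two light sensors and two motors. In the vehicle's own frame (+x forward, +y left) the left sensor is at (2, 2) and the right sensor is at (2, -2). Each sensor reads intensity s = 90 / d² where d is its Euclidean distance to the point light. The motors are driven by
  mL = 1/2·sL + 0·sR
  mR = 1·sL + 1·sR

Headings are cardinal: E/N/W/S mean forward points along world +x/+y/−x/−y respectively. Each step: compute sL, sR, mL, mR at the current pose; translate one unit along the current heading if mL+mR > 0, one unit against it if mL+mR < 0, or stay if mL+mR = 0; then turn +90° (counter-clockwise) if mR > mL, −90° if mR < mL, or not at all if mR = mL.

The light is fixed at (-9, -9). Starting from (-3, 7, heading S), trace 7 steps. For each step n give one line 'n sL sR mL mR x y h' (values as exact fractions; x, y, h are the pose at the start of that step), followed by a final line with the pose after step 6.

0 9/26 45/106 9/52 531/689 -3 7 S
1 90/353 90/233 45/353 52740/82249 -3 6 E
2 45/157 9/37 45/314 3078/5809 -2 6 N
3 90/221 90/349 45/221 51300/77129 -2 7 W
4 9/26 45/106 9/52 531/689 -3 7 S
5 90/353 90/233 45/353 52740/82249 -3 6 E
6 45/157 9/37 45/314 3078/5809 -2 6 N
final -2 7 W

n=0: pose=(-3,7,S); sL=9/26, sR=45/106; mL=9/52, mR=531/689; mL+mR=2601/2756 → advance +1; mR−mL=1647/2756 → turn +1·90°
n=1: pose=(-3,6,E); sL=90/353, sR=90/233; mL=45/353, mR=52740/82249; mL+mR=63225/82249 → advance +1; mR−mL=42255/82249 → turn +1·90°
n=2: pose=(-2,6,N); sL=45/157, sR=9/37; mL=45/314, mR=3078/5809; mL+mR=7821/11618 → advance +1; mR−mL=4491/11618 → turn +1·90°
n=3: pose=(-2,7,W); sL=90/221, sR=90/349; mL=45/221, mR=51300/77129; mL+mR=67005/77129 → advance +1; mR−mL=35595/77129 → turn +1·90°
n=4: pose=(-3,7,S); sL=9/26, sR=45/106; mL=9/52, mR=531/689; mL+mR=2601/2756 → advance +1; mR−mL=1647/2756 → turn +1·90°
n=5: pose=(-3,6,E); sL=90/353, sR=90/233; mL=45/353, mR=52740/82249; mL+mR=63225/82249 → advance +1; mR−mL=42255/82249 → turn +1·90°
n=6: pose=(-2,6,N); sL=45/157, sR=9/37; mL=45/314, mR=3078/5809; mL+mR=7821/11618 → advance +1; mR−mL=4491/11618 → turn +1·90°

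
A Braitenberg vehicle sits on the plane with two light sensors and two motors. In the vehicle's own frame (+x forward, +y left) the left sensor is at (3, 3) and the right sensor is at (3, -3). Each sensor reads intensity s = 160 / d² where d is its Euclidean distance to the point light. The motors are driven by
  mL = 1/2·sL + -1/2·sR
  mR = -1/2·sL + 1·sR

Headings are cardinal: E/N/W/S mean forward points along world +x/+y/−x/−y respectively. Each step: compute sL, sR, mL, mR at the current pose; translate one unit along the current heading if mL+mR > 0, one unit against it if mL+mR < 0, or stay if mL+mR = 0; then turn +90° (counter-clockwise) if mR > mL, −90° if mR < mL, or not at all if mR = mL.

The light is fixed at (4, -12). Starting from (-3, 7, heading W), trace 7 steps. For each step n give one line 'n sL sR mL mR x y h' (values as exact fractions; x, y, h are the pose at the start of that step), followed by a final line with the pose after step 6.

0 40/89 20/73 570/6497 320/6497 -3 7 W
1 32/121 160/509 -1536/61589 11216/61589 -4 7 N
2 16/41 16/65 192/2665 136/2665 -4 8 W
3 160/673 32/113 -1728/76049 12496/76049 -5 8 N
4 40/117 2/9 7/117 2/39 -5 9 W
5 32/149 32/125 -384/18625 2768/18625 -6 9 N
6 16/53 80/397 1056/21041 1064/21041 -6 10 W
final -7 10 S

n=0: pose=(-3,7,W); sL=40/89, sR=20/73; mL=570/6497, mR=320/6497; mL+mR=10/73 → advance +1; mR−mL=-250/6497 → turn -1·90°
n=1: pose=(-4,7,N); sL=32/121, sR=160/509; mL=-1536/61589, mR=11216/61589; mL+mR=80/509 → advance +1; mR−mL=12752/61589 → turn +1·90°
n=2: pose=(-4,8,W); sL=16/41, sR=16/65; mL=192/2665, mR=136/2665; mL+mR=8/65 → advance +1; mR−mL=-56/2665 → turn -1·90°
n=3: pose=(-5,8,N); sL=160/673, sR=32/113; mL=-1728/76049, mR=12496/76049; mL+mR=16/113 → advance +1; mR−mL=14224/76049 → turn +1·90°
n=4: pose=(-5,9,W); sL=40/117, sR=2/9; mL=7/117, mR=2/39; mL+mR=1/9 → advance +1; mR−mL=-1/117 → turn -1·90°
n=5: pose=(-6,9,N); sL=32/149, sR=32/125; mL=-384/18625, mR=2768/18625; mL+mR=16/125 → advance +1; mR−mL=3152/18625 → turn +1·90°
n=6: pose=(-6,10,W); sL=16/53, sR=80/397; mL=1056/21041, mR=1064/21041; mL+mR=40/397 → advance +1; mR−mL=8/21041 → turn +1·90°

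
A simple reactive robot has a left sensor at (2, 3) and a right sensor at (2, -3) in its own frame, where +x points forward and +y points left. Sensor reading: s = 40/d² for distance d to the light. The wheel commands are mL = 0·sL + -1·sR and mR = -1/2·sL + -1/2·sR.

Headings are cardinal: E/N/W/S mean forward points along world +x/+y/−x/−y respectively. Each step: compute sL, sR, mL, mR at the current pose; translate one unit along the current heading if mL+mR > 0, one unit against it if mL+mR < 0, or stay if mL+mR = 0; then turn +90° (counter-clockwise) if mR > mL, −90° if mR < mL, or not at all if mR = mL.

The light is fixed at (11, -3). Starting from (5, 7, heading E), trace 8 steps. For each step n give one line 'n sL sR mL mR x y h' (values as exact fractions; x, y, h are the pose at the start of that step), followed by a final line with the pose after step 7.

n=0: pose=(5,7,E); sL=8/37, sR=8/13; mL=-8/13, mR=-200/481; mL+mR=-496/481 → advance -1; mR−mL=96/481 → turn +1·90°
n=1: pose=(4,7,N); sL=10/61, sR=1/4; mL=-1/4, mR=-101/488; mL+mR=-223/488 → advance -1; mR−mL=21/488 → turn +1·90°
n=2: pose=(4,6,W); sL=40/117, sR=8/45; mL=-8/45, mR=-152/585; mL+mR=-256/585 → advance -1; mR−mL=-16/195 → turn -1·90°
n=3: pose=(5,6,N); sL=20/101, sR=4/13; mL=-4/13, mR=-332/1313; mL+mR=-736/1313 → advance -1; mR−mL=72/1313 → turn +1·90°
n=4: pose=(5,5,W); sL=40/89, sR=8/37; mL=-8/37, mR=-1096/3293; mL+mR=-1808/3293 → advance -1; mR−mL=-384/3293 → turn -1·90°
n=5: pose=(6,5,N); sL=10/41, sR=5/13; mL=-5/13, mR=-335/1066; mL+mR=-745/1066 → advance -1; mR−mL=75/1066 → turn +1·90°
n=6: pose=(6,4,W); sL=8/13, sR=40/149; mL=-40/149, mR=-856/1937; mL+mR=-1376/1937 → advance -1; mR−mL=-336/1937 → turn -1·90°
n=7: pose=(7,4,N); sL=4/13, sR=20/41; mL=-20/41, mR=-212/533; mL+mR=-472/533 → advance -1; mR−mL=48/533 → turn +1·90°

0 8/37 8/13 -8/13 -200/481 5 7 E
1 10/61 1/4 -1/4 -101/488 4 7 N
2 40/117 8/45 -8/45 -152/585 4 6 W
3 20/101 4/13 -4/13 -332/1313 5 6 N
4 40/89 8/37 -8/37 -1096/3293 5 5 W
5 10/41 5/13 -5/13 -335/1066 6 5 N
6 8/13 40/149 -40/149 -856/1937 6 4 W
7 4/13 20/41 -20/41 -212/533 7 4 N
final 7 3 W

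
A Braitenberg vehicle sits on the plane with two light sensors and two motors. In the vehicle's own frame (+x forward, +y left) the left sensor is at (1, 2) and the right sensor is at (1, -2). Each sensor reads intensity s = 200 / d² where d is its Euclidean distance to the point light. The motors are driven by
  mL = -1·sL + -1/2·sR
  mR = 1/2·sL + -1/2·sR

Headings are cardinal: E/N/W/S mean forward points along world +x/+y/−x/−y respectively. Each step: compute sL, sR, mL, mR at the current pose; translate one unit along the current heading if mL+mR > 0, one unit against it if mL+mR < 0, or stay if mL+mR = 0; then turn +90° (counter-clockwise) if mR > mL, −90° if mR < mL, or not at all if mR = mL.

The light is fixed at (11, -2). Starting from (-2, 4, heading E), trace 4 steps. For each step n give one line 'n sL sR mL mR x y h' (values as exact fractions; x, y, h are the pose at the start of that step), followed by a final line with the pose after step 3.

0 25/26 5/4 -165/104 -15/104 -2 4 E
1 40/61 200/193 -13820/11773 -2240/11773 -3 4 N
2 100/117 100/137 -19550/16029 1000/16029 -3 3 W
3 200/137 200/241 -61900/33017 10400/33017 -2 3 S
final -2 4 E

n=0: pose=(-2,4,E); sL=25/26, sR=5/4; mL=-165/104, mR=-15/104; mL+mR=-45/26 → advance -1; mR−mL=75/52 → turn +1·90°
n=1: pose=(-3,4,N); sL=40/61, sR=200/193; mL=-13820/11773, mR=-2240/11773; mL+mR=-16060/11773 → advance -1; mR−mL=60/61 → turn +1·90°
n=2: pose=(-3,3,W); sL=100/117, sR=100/137; mL=-19550/16029, mR=1000/16029; mL+mR=-18550/16029 → advance -1; mR−mL=50/39 → turn +1·90°
n=3: pose=(-2,3,S); sL=200/137, sR=200/241; mL=-61900/33017, mR=10400/33017; mL+mR=-51500/33017 → advance -1; mR−mL=300/137 → turn +1·90°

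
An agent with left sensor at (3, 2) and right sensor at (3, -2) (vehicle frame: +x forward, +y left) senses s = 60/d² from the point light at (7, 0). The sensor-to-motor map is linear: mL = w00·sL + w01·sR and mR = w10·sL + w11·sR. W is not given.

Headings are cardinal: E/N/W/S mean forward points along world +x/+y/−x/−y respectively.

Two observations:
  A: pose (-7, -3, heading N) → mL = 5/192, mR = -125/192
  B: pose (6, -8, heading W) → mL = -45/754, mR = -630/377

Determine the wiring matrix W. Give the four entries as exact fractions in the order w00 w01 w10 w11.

obs A: pose=(-7,-3,N) → sL=15/64, sR=5/12, mL=5/192, mR=-125/192
obs B: pose=(6,-8,W) → sL=15/29, sR=15/13, mL=-45/754, mR=-630/377
sensor matrix S = [[15/64, 5/12], [15/29, 15/13]]; det S = 1325/24128
solve [mL_A; mL_B] = S·[w00; w01] and [mR_A; mR_B] = S·[w10; w11]:
  w00 = 1, w01 = -1/2, w10 = -1, w11 = -1

1 -1/2 -1 -1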